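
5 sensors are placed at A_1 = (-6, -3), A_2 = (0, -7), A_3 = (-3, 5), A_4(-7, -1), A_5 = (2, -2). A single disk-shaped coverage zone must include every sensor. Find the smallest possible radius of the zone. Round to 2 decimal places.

6.18

The farthest pair is A_2–A_3 with squared distance 153. The circle on this segment as diameter has centre (-1.5, -1) and r² = 153/4 = 38.25.
Check A_1: distance² to centre = 24.25 ≤ 38.25, so it lies inside.
All remaining points lie in this disk, and no smaller disk contains both endpoints, so this is the minimum enclosing circle.
r = √(38.25) ≈ 6.18.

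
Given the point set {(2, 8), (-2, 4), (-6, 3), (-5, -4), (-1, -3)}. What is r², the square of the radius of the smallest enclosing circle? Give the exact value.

The farthest pair is (2, 8)–(-5, -4) with squared distance 193. The circle on this segment as diameter has centre (-1.5, 2) and r² = 193/4 = 48.25.
Check (-2, 4): distance² to centre = 4.25 ≤ 48.25, so it lies inside.
All remaining points lie in this disk, and no smaller disk contains both endpoints, so this is the minimum enclosing circle.

48.25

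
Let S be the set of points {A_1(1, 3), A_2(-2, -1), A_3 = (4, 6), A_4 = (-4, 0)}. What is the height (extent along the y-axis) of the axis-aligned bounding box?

7

max y = 6, min y = -1, so height = 7.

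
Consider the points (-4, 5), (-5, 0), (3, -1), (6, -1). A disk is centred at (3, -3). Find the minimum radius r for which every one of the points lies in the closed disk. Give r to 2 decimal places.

The required radius is the distance from (3, -3) to the farthest point.
Squared distances: 113, 73, 4, 13.
Maximum is 113, attained at (-4, 5).
r = √113 ≈ 10.63.

10.63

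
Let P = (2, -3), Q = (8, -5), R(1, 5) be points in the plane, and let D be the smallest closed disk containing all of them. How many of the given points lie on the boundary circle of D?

Side lengths²: PQ² = 40, PR² = 65, QR² = 149.
Since QR² = 149 ≥ 65 + 40 = 105, the angle opposite QR is not acute, so the smallest enclosing circle has QR as diameter.
Centre = midpoint of QR = (4.5, 0), r² = 149/4 = 37.25.
The points at distance exactly r from the centre are Q, R — 2 points.

2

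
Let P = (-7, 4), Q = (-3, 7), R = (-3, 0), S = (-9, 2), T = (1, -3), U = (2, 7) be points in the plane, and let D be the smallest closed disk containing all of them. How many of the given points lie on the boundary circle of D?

The minimum enclosing circle of a finite set is fixed by two of the points (as a diameter) or three (as a circumcircle).
The minimum enclosing circle is determined by three boundary points: S, T, U.
Their circumcentre is (-107/42, 101/42) with r² = 36865/882.
The farthest remaining point P is at distance² 19729/882 ≤ 36865/882.
The points at distance exactly r from the centre are S, T, U — 3 points.

3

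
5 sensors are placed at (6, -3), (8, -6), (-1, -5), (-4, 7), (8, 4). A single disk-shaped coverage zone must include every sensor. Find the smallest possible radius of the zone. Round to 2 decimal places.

A smallest enclosing disk is always determined by at most three of the input points on its boundary.
The farthest pair is (8, -6)–(-4, 7) with squared distance 313. The circle on this segment as diameter has centre (2, 0.5) and r² = 313/4 = 78.25.
Check (6, -3): distance² to centre = 28.25 ≤ 78.25, so it lies inside.
All remaining points lie in this disk, and no smaller disk contains both endpoints, so this is the minimum enclosing circle.
r = √(78.25) ≈ 8.85.

8.85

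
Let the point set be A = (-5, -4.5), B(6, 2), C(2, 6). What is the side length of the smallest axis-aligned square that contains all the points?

11

The bounding box has width 11 and height 10.5.
An axis-aligned square enclosing the set must have side ≥ max(width, height).
So the minimum side is max(11, 10.5) = 11.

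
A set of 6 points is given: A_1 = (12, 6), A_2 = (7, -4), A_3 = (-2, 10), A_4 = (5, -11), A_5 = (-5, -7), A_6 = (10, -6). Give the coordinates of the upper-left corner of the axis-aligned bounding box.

(-5, 10)

x-range [-5, 12], y-range [-11, 10].
The upper-left corner is (-5, 10).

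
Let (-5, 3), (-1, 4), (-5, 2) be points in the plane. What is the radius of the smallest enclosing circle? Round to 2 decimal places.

Call the three points A, B, C in the order given.
Side lengths²: AB² = 17, AC² = 1, BC² = 20.
Since BC² = 20 ≥ 17 + 1 = 18, the angle opposite BC is not acute, so the smallest enclosing circle has BC as diameter.
Centre = midpoint of BC = (-3, 3), r² = 20/4 = 5.
r = √5 ≈ 2.24.

2.24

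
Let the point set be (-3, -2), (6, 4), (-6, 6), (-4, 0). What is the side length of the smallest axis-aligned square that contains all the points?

12

The bounding box has width 12 and height 8.
An axis-aligned square enclosing the set must have side ≥ max(width, height).
So the minimum side is max(12, 8) = 12.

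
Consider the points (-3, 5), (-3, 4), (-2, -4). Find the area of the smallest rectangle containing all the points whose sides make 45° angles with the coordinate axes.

40

In coordinates u = x + y, v = x − y the rectangle is axis-aligned; the map (x,y)→(u,v) scales areas by 2.
u-values: 2, 1, -6; range = 2 − (-6) = 8.
v-values: -8, -7, 2; range = 2 − (-8) = 10.
Area = (8 × 10) / 2 = 40.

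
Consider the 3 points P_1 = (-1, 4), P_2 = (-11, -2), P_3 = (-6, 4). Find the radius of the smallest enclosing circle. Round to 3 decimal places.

5.831

Side lengths²: P_1P_2² = 136, P_1P_3² = 25, P_2P_3² = 61.
Since P_1P_2² = 136 ≥ 61 + 25 = 86, the angle opposite P_1P_2 is not acute, so the smallest enclosing circle has P_1P_2 as diameter.
Centre = midpoint of P_1P_2 = (-6, 1), r² = 136/4 = 34.
r = √34 ≈ 5.831.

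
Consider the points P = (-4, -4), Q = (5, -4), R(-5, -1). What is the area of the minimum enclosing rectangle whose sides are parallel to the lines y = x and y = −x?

In coordinates u = x + y, v = x − y the rectangle is axis-aligned; the map (x,y)→(u,v) scales areas by 2.
u-values: -8, 1, -6; range = 1 − (-8) = 9.
v-values: 0, 9, -4; range = 9 − (-4) = 13.
Area = (9 × 13) / 2 = 58.5.

58.5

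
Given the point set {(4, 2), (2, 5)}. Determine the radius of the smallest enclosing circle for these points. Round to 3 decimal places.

The smallest circle enclosing two points has them as diameter endpoints.
Centre = midpoint = (3, 3.5); r² = |(4, 2)−(2, 5)|²/4 = 13/4 = 3.25.
r = √(3.25) ≈ 1.803.

1.803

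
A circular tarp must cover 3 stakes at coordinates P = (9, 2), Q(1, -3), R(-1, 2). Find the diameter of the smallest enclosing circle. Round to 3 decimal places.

Side lengths²: PQ² = 89, PR² = 100, QR² = 29.
Since PR² = 100 < 89 + 29 = 118, the triangle is acute, so the smallest enclosing circle is the circumcircle.
Circumcentre = (4, 1.1), r² = 25.81.
Diameter = 2r = 2√(25.81) ≈ 10.161.

10.161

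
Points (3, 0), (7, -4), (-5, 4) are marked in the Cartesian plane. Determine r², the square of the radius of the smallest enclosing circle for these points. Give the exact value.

Call the three points A, B, C in the order given.
Side lengths²: AB² = 32, AC² = 80, BC² = 208.
Since BC² = 208 ≥ 80 + 32 = 112, the angle opposite BC is not acute, so the smallest enclosing circle has BC as diameter.
Centre = midpoint of BC = (1, 0), r² = 208/4 = 52.

52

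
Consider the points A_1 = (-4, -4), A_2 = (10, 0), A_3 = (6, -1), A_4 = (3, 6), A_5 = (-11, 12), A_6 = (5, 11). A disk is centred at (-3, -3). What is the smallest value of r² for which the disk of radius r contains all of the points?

289

The required radius is the distance from (-3, -3) to the farthest point.
Squared distances: 2, 178, 85, 117, 289, 260.
Maximum is 289, attained at A_5.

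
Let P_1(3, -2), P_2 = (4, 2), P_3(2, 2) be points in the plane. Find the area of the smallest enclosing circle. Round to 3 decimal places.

Side lengths²: P_1P_2² = 17, P_1P_3² = 17, P_2P_3² = 4.
Since P_1P_3² = 17 < 17 + 4 = 21, the triangle is acute, so the smallest enclosing circle is the circumcircle.
Circumcentre = (3, 0.125), r² = 4.515625.
Area = π·r² = π·4.515625 ≈ 14.186.

14.186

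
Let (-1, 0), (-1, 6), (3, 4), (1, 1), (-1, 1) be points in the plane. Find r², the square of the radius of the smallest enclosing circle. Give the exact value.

10

By Welzl's lemma the MEC is supported by two points (diametrically opposite) or three points (on a circumcircle).
The minimum enclosing circle is determined by three boundary points: (-1, 0), (-1, 6), (3, 4).
Their circumcentre is (0, 3) with r² = 10.
The farthest remaining point (1, 1) is at distance² 5 ≤ 10.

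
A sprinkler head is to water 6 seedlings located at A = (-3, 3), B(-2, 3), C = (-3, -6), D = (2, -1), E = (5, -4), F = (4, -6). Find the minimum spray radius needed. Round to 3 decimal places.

5.701

By Welzl's lemma the MEC is supported by two points (diametrically opposite) or three points (on a circumcircle).
The farthest pair is A–F with squared distance 130. The circle on this segment as diameter has centre (0.5, -1.5) and r² = 130/4 = 32.5.
Check B: distance² to centre = 26.5 ≤ 32.5, so it lies inside.
All remaining points lie in this disk, and no smaller disk contains both endpoints, so this is the minimum enclosing circle.
r = √(32.5) ≈ 5.701.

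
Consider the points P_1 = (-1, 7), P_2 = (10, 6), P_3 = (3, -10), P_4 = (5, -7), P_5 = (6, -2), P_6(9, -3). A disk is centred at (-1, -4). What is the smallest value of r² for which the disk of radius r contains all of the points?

221

The required radius is the distance from (-1, -4) to the farthest point.
Squared distances: 121, 221, 52, 45, 53, 101.
Maximum is 221, attained at P_2.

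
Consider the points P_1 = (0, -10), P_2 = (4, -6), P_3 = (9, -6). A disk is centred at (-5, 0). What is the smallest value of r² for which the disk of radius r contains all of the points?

232

The required radius is the distance from (-5, 0) to the farthest point.
Squared distances: 125, 117, 232.
Maximum is 232, attained at P_3.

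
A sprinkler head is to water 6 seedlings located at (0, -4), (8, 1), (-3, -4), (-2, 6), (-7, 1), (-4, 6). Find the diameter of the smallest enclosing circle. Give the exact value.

15

The farthest pair is (8, 1)–(-7, 1) with squared distance 225. The circle on this segment as diameter has centre (0.5, 1) and r² = 225/4 = 56.25.
Check (0, -4): distance² to centre = 25.25 ≤ 56.25, so it lies inside.
All remaining points lie in this disk, and no smaller disk contains both endpoints, so this is the minimum enclosing circle.
Diameter = 2r = 2√(56.25) = 15.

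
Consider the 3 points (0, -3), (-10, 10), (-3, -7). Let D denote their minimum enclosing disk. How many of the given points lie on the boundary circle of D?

Call the three points A, B, C in the order given.
Side lengths²: AB² = 269, AC² = 25, BC² = 338.
Since BC² = 338 ≥ 269 + 25 = 294, the angle opposite BC is not acute, so the smallest enclosing circle has BC as diameter.
Centre = midpoint of BC = (-6.5, 1.5), r² = 338/4 = 84.5.
The points at distance exactly r from the centre are (-10, 10), (-3, -7) — 2 points.

2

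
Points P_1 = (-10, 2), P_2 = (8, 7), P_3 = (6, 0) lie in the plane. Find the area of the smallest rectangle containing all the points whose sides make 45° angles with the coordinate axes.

207

In coordinates u = x + y, v = x − y the rectangle is axis-aligned; the map (x,y)→(u,v) scales areas by 2.
u-values: -8, 15, 6; range = 15 − (-8) = 23.
v-values: -12, 1, 6; range = 6 − (-12) = 18.
Area = (23 × 18) / 2 = 207.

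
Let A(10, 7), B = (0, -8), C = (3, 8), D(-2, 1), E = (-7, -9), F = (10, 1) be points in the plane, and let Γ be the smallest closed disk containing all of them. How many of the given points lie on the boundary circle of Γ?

2

A smallest enclosing disk is always determined by at most three of the input points on its boundary.
The farthest pair is A–E with squared distance 545. The circle on this segment as diameter has centre (1.5, -1) and r² = 545/4 = 136.25.
Check B: distance² to centre = 51.25 ≤ 136.25, so it lies inside.
All remaining points lie in this disk, and no smaller disk contains both endpoints, so this is the minimum enclosing circle.
The points at distance exactly r from the centre are A, E — 2 points.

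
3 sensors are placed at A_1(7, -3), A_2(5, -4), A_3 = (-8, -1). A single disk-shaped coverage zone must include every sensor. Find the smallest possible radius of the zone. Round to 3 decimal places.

7.566

Side lengths²: A_1A_2² = 5, A_1A_3² = 229, A_2A_3² = 178.
Since A_1A_3² = 229 ≥ 178 + 5 = 183, the angle opposite A_1A_3 is not acute, so the smallest enclosing circle has A_1A_3 as diameter.
Centre = midpoint of A_1A_3 = (-0.5, -2), r² = 229/4 = 57.25.
r = √(57.25) ≈ 7.566.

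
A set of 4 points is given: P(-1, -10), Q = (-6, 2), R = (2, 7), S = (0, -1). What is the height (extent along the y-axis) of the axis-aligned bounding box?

max y = 7, min y = -10, so height = 17.

17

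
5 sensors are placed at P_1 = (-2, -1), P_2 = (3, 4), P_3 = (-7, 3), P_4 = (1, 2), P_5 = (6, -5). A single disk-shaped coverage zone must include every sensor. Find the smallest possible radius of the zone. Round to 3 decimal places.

The minimum enclosing circle of a finite set is fixed by two of the points (as a diameter) or three (as a circumcircle).
The farthest pair is P_3–P_5 with squared distance 233. The circle on this segment as diameter has centre (-0.5, -1) and r² = 233/4 = 58.25.
Check P_1: distance² to centre = 2.25 ≤ 58.25, so it lies inside.
All remaining points lie in this disk, and no smaller disk contains both endpoints, so this is the minimum enclosing circle.
r = √(58.25) ≈ 7.632.

7.632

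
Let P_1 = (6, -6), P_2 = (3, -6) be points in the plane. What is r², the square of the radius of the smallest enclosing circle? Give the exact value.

The smallest circle enclosing two points has them as diameter endpoints.
Centre = midpoint = (4.5, -6); r² = |P_1P_2|²/4 = 9/4 = 2.25.

2.25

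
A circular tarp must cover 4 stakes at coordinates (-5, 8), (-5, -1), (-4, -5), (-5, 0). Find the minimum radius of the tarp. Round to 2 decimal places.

6.52

The minimum enclosing circle of a finite set is fixed by two of the points (as a diameter) or three (as a circumcircle).
The farthest pair is (-5, 8)–(-4, -5) with squared distance 170. The circle on this segment as diameter has centre (-4.5, 1.5) and r² = 170/4 = 42.5.
Check (-5, -1): distance² to centre = 6.5 ≤ 42.5, so it lies inside.
All remaining points lie in this disk, and no smaller disk contains both endpoints, so this is the minimum enclosing circle.
r = √(42.5) ≈ 6.52.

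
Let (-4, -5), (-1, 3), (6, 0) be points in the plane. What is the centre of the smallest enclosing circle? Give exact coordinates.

(23/26, -59/26)

Call the three points A, B, C in the order given.
Side lengths²: AB² = 73, AC² = 125, BC² = 58.
Since AC² = 125 < 73 + 58 = 131, the triangle is acute, so the smallest enclosing circle is the circumcircle.
Circumcentre = (23/26, -59/26), r² = 10585/338.
Centre = (23/26, -59/26).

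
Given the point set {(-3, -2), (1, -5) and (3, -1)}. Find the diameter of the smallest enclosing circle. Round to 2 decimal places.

Call the three points A, B, C in the order given.
Side lengths²: AB² = 25, AC² = 37, BC² = 20.
Since AC² = 37 < 25 + 20 = 45, the triangle is acute, so the smallest enclosing circle is the circumcircle.
Circumcentre = (1/11, -45/22), r² = 4625/484.
Diameter = 2r = 2√(4625/484) ≈ 6.18.

6.18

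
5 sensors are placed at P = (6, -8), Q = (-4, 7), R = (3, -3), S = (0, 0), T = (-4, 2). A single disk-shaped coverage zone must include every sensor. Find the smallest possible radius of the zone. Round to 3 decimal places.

9.014

A smallest enclosing disk is always determined by at most three of the input points on its boundary.
The farthest pair is P–Q with squared distance 325. The circle on this segment as diameter has centre (1, -0.5) and r² = 325/4 = 81.25.
Check R: distance² to centre = 10.25 ≤ 81.25, so it lies inside.
All remaining points lie in this disk, and no smaller disk contains both endpoints, so this is the minimum enclosing circle.
r = √(81.25) ≈ 9.014.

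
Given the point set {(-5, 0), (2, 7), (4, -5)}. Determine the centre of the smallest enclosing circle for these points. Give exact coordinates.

(9/7, 5/7)

Call the three points A, B, C in the order given.
Side lengths²: AB² = 98, AC² = 106, BC² = 148.
Since BC² = 148 < 106 + 98 = 204, the triangle is acute, so the smallest enclosing circle is the circumcircle.
Circumcentre = (9/7, 5/7), r² = 1961/49.
Centre = (9/7, 5/7).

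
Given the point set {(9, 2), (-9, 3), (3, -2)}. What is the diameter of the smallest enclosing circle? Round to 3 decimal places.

Call the three points A, B, C in the order given.
Side lengths²: AB² = 325, AC² = 52, BC² = 169.
Since AB² = 325 ≥ 169 + 52 = 221, the angle opposite AB is not acute, so the smallest enclosing circle has AB as diameter.
Centre = midpoint of AB = (0, 2.5), r² = 325/4 = 81.25.
Diameter = 2r = 2√(81.25) ≈ 18.028.

18.028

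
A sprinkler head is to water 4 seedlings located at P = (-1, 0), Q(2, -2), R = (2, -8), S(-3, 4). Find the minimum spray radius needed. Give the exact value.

6.5

The farthest pair is R–S with squared distance 169. The circle on this segment as diameter has centre (-0.5, -2) and r² = 169/4 = 42.25.
Check P: distance² to centre = 4.25 ≤ 42.25, so it lies inside.
All remaining points lie in this disk, and no smaller disk contains both endpoints, so this is the minimum enclosing circle.
r = √(42.25) = 6.5.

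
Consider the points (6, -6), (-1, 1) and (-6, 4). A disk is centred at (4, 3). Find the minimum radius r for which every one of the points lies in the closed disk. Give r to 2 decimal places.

The required radius is the distance from (4, 3) to the farthest point.
Squared distances: 85, 29, 101.
Maximum is 101, attained at (-6, 4).
r = √101 ≈ 10.05.

10.05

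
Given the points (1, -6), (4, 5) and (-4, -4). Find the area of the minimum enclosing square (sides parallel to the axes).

The bounding box has width 8 and height 11.
An axis-aligned square enclosing the set must have side ≥ max(width, height).
So the minimum side is max(8, 11) = 11.
Area = 11² = 121.

121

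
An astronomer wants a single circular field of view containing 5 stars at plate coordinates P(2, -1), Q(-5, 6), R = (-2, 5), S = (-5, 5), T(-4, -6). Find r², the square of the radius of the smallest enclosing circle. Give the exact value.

The minimum enclosing circle of a finite set is fixed by two of the points (as a diameter) or three (as a circumcircle).
The minimum enclosing circle is determined by three boundary points: P, Q, T.
Their circumcentre is (-87/22, 1/22) with r² = 8845/242.
The farthest remaining point R is at distance² 6865/242 ≤ 8845/242.

8845/242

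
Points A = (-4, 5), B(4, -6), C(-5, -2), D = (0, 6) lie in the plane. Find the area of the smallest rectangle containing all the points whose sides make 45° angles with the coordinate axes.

In coordinates u = x + y, v = x − y the rectangle is axis-aligned; the map (x,y)→(u,v) scales areas by 2.
u-values: 1, -2, -7, 6; range = 6 − (-7) = 13.
v-values: -9, 10, -3, -6; range = 10 − (-9) = 19.
Area = (13 × 19) / 2 = 123.5.

123.5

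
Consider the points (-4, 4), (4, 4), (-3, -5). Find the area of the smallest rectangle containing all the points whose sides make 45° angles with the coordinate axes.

In coordinates u = x + y, v = x − y the rectangle is axis-aligned; the map (x,y)→(u,v) scales areas by 2.
u-values: 0, 8, -8; range = 8 − (-8) = 16.
v-values: -8, 0, 2; range = 2 − (-8) = 10.
Area = (16 × 10) / 2 = 80.

80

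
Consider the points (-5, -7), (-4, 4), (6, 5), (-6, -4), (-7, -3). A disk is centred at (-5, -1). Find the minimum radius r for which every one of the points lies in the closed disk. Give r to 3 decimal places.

12.530

The required radius is the distance from (-5, -1) to the farthest point.
Squared distances: 36, 26, 157, 10, 8.
Maximum is 157, attained at (6, 5).
r = √157 ≈ 12.530.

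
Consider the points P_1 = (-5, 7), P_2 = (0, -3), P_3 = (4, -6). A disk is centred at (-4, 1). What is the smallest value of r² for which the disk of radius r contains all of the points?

113

The required radius is the distance from (-4, 1) to the farthest point.
Squared distances: 37, 32, 113.
Maximum is 113, attained at P_3.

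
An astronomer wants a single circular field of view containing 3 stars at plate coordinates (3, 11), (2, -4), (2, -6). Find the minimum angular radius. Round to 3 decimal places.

8.515

Call the three points A, B, C in the order given.
Side lengths²: AB² = 226, AC² = 290, BC² = 4.
Since AC² = 290 ≥ 226 + 4 = 230, the angle opposite AC is not acute, so the smallest enclosing circle has AC as diameter.
Centre = midpoint of AC = (2.5, 2.5), r² = 290/4 = 72.5.
r = √(72.5) ≈ 8.515.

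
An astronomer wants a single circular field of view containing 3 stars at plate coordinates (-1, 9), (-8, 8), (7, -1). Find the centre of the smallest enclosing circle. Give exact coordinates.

Call the three points A, B, C in the order given.
Side lengths²: AB² = 50, AC² = 164, BC² = 306.
Since BC² = 306 ≥ 164 + 50 = 214, the angle opposite BC is not acute, so the smallest enclosing circle has BC as diameter.
Centre = midpoint of BC = (-0.5, 3.5), r² = 306/4 = 76.5.
Centre = (-0.5, 3.5).

(-0.5, 3.5)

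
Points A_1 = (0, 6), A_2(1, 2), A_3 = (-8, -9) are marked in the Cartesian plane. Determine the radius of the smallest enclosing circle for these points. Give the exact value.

Side lengths²: A_1A_2² = 17, A_1A_3² = 289, A_2A_3² = 202.
Since A_1A_3² = 289 ≥ 202 + 17 = 219, the angle opposite A_1A_3 is not acute, so the smallest enclosing circle has A_1A_3 as diameter.
Centre = midpoint of A_1A_3 = (-4, -1.5), r² = 289/4 = 72.25.
r = √(72.25) = 8.5.

8.5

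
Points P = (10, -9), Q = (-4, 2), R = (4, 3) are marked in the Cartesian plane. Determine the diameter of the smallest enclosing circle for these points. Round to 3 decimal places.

Side lengths²: PQ² = 317, PR² = 180, QR² = 65.
Since PQ² = 317 ≥ 180 + 65 = 245, the angle opposite PQ is not acute, so the smallest enclosing circle has PQ as diameter.
Centre = midpoint of PQ = (3, -3.5), r² = 317/4 = 79.25.
Diameter = 2r = 2√(79.25) ≈ 17.804.

17.804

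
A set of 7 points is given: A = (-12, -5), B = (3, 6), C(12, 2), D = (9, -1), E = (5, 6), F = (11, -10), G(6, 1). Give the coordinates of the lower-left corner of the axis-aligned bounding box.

x-range [-12, 12], y-range [-10, 6].
The lower-left corner is (-12, -10).

(-12, -10)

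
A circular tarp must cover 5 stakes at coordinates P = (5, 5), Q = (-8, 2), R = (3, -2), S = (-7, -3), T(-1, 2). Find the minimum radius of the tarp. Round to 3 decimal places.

The farthest pair is P–S with squared distance 208. The circle on this segment as diameter has centre (-1, 1) and r² = 208/4 = 52.
Check Q: distance² to centre = 50 ≤ 52, so it lies inside.
All remaining points lie in this disk, and no smaller disk contains both endpoints, so this is the minimum enclosing circle.
r = √52 ≈ 7.211.

7.211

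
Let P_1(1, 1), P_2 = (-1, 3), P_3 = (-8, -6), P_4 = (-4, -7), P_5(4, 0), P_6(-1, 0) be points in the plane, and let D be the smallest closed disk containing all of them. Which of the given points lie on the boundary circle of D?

A smallest enclosing disk is always determined by at most three of the input points on its boundary.
The farthest pair is P_3–P_5 with squared distance 180. The circle on this segment as diameter has centre (-2, -3) and r² = 180/4 = 45.
Check P_1: distance² to centre = 25 ≤ 45, so it lies inside.
All remaining points lie in this disk, and no smaller disk contains both endpoints, so this is the minimum enclosing circle.
The points at distance exactly r from the centre are P_3, P_5 — 2 points.

P_3, P_5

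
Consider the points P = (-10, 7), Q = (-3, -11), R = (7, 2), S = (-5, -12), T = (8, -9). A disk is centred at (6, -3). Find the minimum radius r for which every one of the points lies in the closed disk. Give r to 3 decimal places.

18.868

The required radius is the distance from (6, -3) to the farthest point.
Squared distances: 356, 145, 26, 202, 40.
Maximum is 356, attained at P.
r = √356 ≈ 18.868.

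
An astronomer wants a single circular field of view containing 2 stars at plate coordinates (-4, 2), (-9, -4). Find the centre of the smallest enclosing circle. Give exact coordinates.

The smallest circle enclosing two points has them as diameter endpoints.
Centre = midpoint = (-6.5, -1); r² = |(-4, 2)−(-9, -4)|²/4 = 61/4 = 15.25.
Centre = (-6.5, -1).

(-6.5, -1)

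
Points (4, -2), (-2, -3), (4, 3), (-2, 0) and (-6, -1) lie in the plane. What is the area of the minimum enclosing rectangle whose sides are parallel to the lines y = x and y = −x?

In coordinates u = x + y, v = x − y the rectangle is axis-aligned; the map (x,y)→(u,v) scales areas by 2.
u-values: 2, -5, 7, -2, -7; range = 7 − (-7) = 14.
v-values: 6, 1, 1, -2, -5; range = 6 − (-5) = 11.
Area = (14 × 11) / 2 = 77.

77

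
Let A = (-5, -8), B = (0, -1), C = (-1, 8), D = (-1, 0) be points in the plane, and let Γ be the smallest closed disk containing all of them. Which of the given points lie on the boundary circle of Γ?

A smallest enclosing disk is always determined by at most three of the input points on its boundary.
The farthest pair is A–C with squared distance 272. The circle on this segment as diameter has centre (-3, 0) and r² = 272/4 = 68.
Check B: distance² to centre = 10 ≤ 68, so it lies inside.
All remaining points lie in this disk, and no smaller disk contains both endpoints, so this is the minimum enclosing circle.
The points at distance exactly r from the centre are A, C — 2 points.

A, C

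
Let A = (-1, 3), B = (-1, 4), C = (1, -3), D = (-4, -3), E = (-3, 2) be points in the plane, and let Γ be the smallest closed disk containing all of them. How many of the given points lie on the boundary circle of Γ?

The minimum enclosing circle is determined by three boundary points: B, C, D.
Their circumcentre is (-1.5, 1/14) with r² = 1537/98.
The farthest remaining point A is at distance² 865/98 ≤ 1537/98.
The points at distance exactly r from the centre are B, C, D — 3 points.

3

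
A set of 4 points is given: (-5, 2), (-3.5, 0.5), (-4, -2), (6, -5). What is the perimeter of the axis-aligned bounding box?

36

Width = max x − min x = 6 − (-5) = 11.
Height = max y − min y = 2 − (-5) = 7.
Perimeter = 2(11 + 7) = 36.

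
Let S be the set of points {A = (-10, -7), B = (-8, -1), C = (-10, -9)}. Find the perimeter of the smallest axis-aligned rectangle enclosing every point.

20

Width = max x − min x = -8 − (-10) = 2.
Height = max y − min y = -1 − (-9) = 8.
Perimeter = 2(2 + 8) = 20.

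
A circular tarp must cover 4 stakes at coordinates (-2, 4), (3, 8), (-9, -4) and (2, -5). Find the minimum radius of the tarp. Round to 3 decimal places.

8.486

By Welzl's lemma the MEC is supported by two points (diametrically opposite) or three points (on a circumcircle).
The minimum enclosing circle is determined by three boundary points: (3, 8), (-9, -4), (2, -5).
Their circumcentre is (-35/12, 23/12) with r² = 5185/72.
The farthest remaining point (-2, 4) is at distance² 373/72 ≤ 5185/72.
r = √(5185/72) ≈ 8.486.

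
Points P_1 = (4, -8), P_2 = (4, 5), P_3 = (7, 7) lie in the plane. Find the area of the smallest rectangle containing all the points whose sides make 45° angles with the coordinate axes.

In coordinates u = x + y, v = x − y the rectangle is axis-aligned; the map (x,y)→(u,v) scales areas by 2.
u-values: -4, 9, 14; range = 14 − (-4) = 18.
v-values: 12, -1, 0; range = 12 − (-1) = 13.
Area = (18 × 13) / 2 = 117.

117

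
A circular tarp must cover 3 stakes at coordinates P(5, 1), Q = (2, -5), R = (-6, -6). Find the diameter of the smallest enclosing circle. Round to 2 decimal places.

Side lengths²: PQ² = 45, PR² = 170, QR² = 65.
Since PR² = 170 ≥ 65 + 45 = 110, the angle opposite PR is not acute, so the smallest enclosing circle has PR as diameter.
Centre = midpoint of PR = (-0.5, -2.5), r² = 170/4 = 42.5.
Diameter = 2r = 2√(42.5) ≈ 13.04.

13.04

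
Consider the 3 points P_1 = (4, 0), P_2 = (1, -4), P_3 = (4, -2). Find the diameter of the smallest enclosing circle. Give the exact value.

Side lengths²: P_1P_2² = 25, P_1P_3² = 4, P_2P_3² = 13.
Since P_1P_2² = 25 ≥ 13 + 4 = 17, the angle opposite P_1P_2 is not acute, so the smallest enclosing circle has P_1P_2 as diameter.
Centre = midpoint of P_1P_2 = (2.5, -2), r² = 25/4 = 6.25.
Diameter = 2r = 2√(6.25) = 5.

5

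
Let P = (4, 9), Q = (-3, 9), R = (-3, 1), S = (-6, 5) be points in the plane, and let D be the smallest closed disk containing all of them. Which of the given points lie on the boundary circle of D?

P, R, S

The minimum enclosing circle of a finite set is fixed by two of the points (as a diameter) or three (as a circumcircle).
The minimum enclosing circle is determined by three boundary points: P, R, S.
Their circumcentre is (-15/26, 309/52) with r² = 81925/2704.
The farthest remaining point Q is at distance² 41157/2704 ≤ 81925/2704.
The points at distance exactly r from the centre are P, R, S — 3 points.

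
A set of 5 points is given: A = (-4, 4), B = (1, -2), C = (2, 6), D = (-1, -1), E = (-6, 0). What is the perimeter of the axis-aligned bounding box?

32

Width = max x − min x = 2 − (-6) = 8.
Height = max y − min y = 6 − (-2) = 8.
Perimeter = 2(8 + 8) = 32.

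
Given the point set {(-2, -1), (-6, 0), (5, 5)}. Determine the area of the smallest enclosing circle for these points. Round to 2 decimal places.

Call the three points A, B, C in the order given.
Side lengths²: AB² = 17, AC² = 85, BC² = 146.
Since BC² = 146 ≥ 85 + 17 = 102, the angle opposite BC is not acute, so the smallest enclosing circle has BC as diameter.
Centre = midpoint of BC = (-0.5, 2.5), r² = 146/4 = 36.5.
Area = π·r² = π·36.5 ≈ 114.67.

114.67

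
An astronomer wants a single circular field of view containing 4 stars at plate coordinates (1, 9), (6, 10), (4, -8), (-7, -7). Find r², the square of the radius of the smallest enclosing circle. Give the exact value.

114.5

By Welzl's lemma the MEC is supported by two points (diametrically opposite) or three points (on a circumcircle).
The farthest pair is (6, 10)–(-7, -7) with squared distance 458. The circle on this segment as diameter has centre (-0.5, 1.5) and r² = 458/4 = 114.5.
Check (1, 9): distance² to centre = 58.5 ≤ 114.5, so it lies inside.
All remaining points lie in this disk, and no smaller disk contains both endpoints, so this is the minimum enclosing circle.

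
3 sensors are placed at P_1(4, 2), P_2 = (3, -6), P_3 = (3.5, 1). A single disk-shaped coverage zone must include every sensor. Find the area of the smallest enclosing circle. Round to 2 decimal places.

51.05

Side lengths²: P_1P_2² = 65, P_1P_3² = 1.25, P_2P_3² = 49.25.
Since P_1P_2² = 65 ≥ 49.25 + 1.25 = 50.5, the angle opposite P_1P_2 is not acute, so the smallest enclosing circle has P_1P_2 as diameter.
Centre = midpoint of P_1P_2 = (3.5, -2), r² = 65/4 = 16.25.
Area = π·r² = π·16.25 ≈ 51.05.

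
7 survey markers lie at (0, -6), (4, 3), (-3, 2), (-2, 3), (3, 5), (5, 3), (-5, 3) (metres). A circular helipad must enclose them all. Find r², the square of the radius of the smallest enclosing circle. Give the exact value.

58565/1681

The minimum enclosing circle of a finite set is fixed by two of the points (as a diameter) or three (as a circumcircle).
The minimum enclosing circle is determined by three boundary points: (0, -6), (3, 5), (-5, 3).
Their circumcentre is (1/41, -4/41) with r² = 58565/1681.
The farthest remaining point (5, 3) is at distance² 57745/1681 ≤ 58565/1681.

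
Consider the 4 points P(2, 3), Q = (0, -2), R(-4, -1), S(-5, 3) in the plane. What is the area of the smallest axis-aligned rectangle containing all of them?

35

x ranges over [-5, 2], width 7.
y ranges over [-2, 3], height 5.
Area = 7 × 5 = 35.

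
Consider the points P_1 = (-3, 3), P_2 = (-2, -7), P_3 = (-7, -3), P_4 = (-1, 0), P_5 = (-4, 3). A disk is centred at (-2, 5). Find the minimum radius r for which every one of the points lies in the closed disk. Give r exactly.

12

The required radius is the distance from (-2, 5) to the farthest point.
Squared distances: 5, 144, 89, 26, 8.
Maximum is 144, attained at P_2.
r = √144 = 12.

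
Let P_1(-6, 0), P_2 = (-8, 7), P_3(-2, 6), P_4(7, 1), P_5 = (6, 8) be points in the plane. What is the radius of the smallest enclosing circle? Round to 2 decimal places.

8.08

The farthest pair is P_2–P_4 with squared distance 261. The circle on this segment as diameter has centre (-0.5, 4) and r² = 261/4 = 65.25.
Check P_1: distance² to centre = 46.25 ≤ 65.25, so it lies inside.
All remaining points lie in this disk, and no smaller disk contains both endpoints, so this is the minimum enclosing circle.
r = √(65.25) ≈ 8.08.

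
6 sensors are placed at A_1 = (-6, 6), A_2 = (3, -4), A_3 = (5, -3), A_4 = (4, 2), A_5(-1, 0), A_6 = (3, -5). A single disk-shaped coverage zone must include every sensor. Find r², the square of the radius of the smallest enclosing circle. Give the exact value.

51.005

By Welzl's lemma the MEC is supported by two points (diametrically opposite) or three points (on a circumcircle).
The minimum enclosing circle is determined by three boundary points: A_1, A_3, A_6.
Their circumcentre is (-0.95, 0.95) with r² = 51.005.
The farthest remaining point A_2 is at distance² 40.105 ≤ 51.005.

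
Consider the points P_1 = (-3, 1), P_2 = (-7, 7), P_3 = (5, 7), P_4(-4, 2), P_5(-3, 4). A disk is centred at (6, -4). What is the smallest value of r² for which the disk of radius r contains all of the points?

The required radius is the distance from (6, -4) to the farthest point.
Squared distances: 106, 290, 122, 136, 145.
Maximum is 290, attained at P_2.

290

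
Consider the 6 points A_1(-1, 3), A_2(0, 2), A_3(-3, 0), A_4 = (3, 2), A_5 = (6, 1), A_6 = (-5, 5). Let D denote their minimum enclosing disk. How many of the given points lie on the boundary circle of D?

2

The minimum enclosing circle of a finite set is fixed by two of the points (as a diameter) or three (as a circumcircle).
The farthest pair is A_5–A_6 with squared distance 137. The circle on this segment as diameter has centre (0.5, 3) and r² = 137/4 = 34.25.
Check A_1: distance² to centre = 2.25 ≤ 34.25, so it lies inside.
All remaining points lie in this disk, and no smaller disk contains both endpoints, so this is the minimum enclosing circle.
The points at distance exactly r from the centre are A_5, A_6 — 2 points.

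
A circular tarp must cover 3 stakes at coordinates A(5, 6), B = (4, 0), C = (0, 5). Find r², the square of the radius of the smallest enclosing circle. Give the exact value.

19721/1682

Side lengths²: AB² = 37, AC² = 26, BC² = 41.
Since BC² = 41 < 37 + 26 = 63, the triangle is acute, so the smallest enclosing circle is the circumcircle.
Circumcentre = (171/58, 189/58), r² = 19721/1682.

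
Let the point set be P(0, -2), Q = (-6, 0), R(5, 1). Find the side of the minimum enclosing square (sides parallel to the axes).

11

The bounding box has width 11 and height 3.
An axis-aligned square enclosing the set must have side ≥ max(width, height).
So the minimum side is max(11, 3) = 11.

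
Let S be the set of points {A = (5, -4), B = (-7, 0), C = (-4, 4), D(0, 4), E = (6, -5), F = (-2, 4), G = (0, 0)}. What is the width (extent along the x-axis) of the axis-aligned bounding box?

max x = 6, min x = -7, so width = 13.

13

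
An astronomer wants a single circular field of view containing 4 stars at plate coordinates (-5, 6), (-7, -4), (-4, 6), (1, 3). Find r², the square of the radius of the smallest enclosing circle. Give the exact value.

7345/242

A smallest enclosing disk is always determined by at most three of the input points on its boundary.
The minimum enclosing circle is determined by three boundary points: (-5, 6), (-7, -4), (1, 3).
Their circumcentre is (-87/22, 13/22) with r² = 7345/242.
The farthest remaining point (-4, 6) is at distance² 7081/242 ≤ 7345/242.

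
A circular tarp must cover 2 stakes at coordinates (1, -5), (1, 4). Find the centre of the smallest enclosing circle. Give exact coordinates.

(1, -0.5)

The smallest circle enclosing two points has them as diameter endpoints.
Centre = midpoint = (1, -0.5); r² = |(1, -5)−(1, 4)|²/4 = 81/4 = 20.25.
Centre = (1, -0.5).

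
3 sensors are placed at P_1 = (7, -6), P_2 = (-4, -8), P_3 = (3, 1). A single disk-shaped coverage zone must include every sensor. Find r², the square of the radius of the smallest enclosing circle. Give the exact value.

Side lengths²: P_1P_2² = 125, P_1P_3² = 65, P_2P_3² = 130.
Since P_2P_3² = 130 < 125 + 65 = 190, the triangle is acute, so the smallest enclosing circle is the circumcircle.
Circumcentre = (37/34, -161/34), r² = 21125/578.

21125/578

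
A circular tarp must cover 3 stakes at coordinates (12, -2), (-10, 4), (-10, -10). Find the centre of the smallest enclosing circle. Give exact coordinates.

Call the three points A, B, C in the order given.
Side lengths²: AB² = 520, AC² = 548, BC² = 196.
Since AC² = 548 < 520 + 196 = 716, the triangle is acute, so the smallest enclosing circle is the circumcircle.
Circumcentre = (-1/11, -3), r² = 17810/121.
Centre = (-1/11, -3).

(-1/11, -3)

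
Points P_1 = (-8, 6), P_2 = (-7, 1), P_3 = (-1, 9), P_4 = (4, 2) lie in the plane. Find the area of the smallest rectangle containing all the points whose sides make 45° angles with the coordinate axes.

In coordinates u = x + y, v = x − y the rectangle is axis-aligned; the map (x,y)→(u,v) scales areas by 2.
u-values: -2, -6, 8, 6; range = 8 − (-6) = 14.
v-values: -14, -8, -10, 2; range = 2 − (-14) = 16.
Area = (14 × 16) / 2 = 112.

112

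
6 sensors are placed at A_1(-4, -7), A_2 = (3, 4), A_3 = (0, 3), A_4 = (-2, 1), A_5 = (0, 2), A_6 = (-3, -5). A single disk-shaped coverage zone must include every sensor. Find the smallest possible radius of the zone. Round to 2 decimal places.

6.52

The minimum enclosing circle of a finite set is fixed by two of the points (as a diameter) or three (as a circumcircle).
The farthest pair is A_1–A_2 with squared distance 170. The circle on this segment as diameter has centre (-0.5, -1.5) and r² = 170/4 = 42.5.
Check A_3: distance² to centre = 20.5 ≤ 42.5, so it lies inside.
All remaining points lie in this disk, and no smaller disk contains both endpoints, so this is the minimum enclosing circle.
r = √(42.5) ≈ 6.52.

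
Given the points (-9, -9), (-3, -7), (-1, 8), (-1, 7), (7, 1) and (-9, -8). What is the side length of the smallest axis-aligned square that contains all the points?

The bounding box has width 16 and height 17.
An axis-aligned square enclosing the set must have side ≥ max(width, height).
So the minimum side is max(16, 17) = 17.

17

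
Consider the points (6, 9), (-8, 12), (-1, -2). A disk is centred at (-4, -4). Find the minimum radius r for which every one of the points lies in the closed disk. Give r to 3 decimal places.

16.492

The required radius is the distance from (-4, -4) to the farthest point.
Squared distances: 269, 272, 13.
Maximum is 272, attained at (-8, 12).
r = √272 ≈ 16.492.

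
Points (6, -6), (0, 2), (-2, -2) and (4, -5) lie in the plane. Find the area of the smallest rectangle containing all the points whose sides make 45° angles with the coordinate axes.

In coordinates u = x + y, v = x − y the rectangle is axis-aligned; the map (x,y)→(u,v) scales areas by 2.
u-values: 0, 2, -4, -1; range = 2 − (-4) = 6.
v-values: 12, -2, 0, 9; range = 12 − (-2) = 14.
Area = (6 × 14) / 2 = 42.

42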